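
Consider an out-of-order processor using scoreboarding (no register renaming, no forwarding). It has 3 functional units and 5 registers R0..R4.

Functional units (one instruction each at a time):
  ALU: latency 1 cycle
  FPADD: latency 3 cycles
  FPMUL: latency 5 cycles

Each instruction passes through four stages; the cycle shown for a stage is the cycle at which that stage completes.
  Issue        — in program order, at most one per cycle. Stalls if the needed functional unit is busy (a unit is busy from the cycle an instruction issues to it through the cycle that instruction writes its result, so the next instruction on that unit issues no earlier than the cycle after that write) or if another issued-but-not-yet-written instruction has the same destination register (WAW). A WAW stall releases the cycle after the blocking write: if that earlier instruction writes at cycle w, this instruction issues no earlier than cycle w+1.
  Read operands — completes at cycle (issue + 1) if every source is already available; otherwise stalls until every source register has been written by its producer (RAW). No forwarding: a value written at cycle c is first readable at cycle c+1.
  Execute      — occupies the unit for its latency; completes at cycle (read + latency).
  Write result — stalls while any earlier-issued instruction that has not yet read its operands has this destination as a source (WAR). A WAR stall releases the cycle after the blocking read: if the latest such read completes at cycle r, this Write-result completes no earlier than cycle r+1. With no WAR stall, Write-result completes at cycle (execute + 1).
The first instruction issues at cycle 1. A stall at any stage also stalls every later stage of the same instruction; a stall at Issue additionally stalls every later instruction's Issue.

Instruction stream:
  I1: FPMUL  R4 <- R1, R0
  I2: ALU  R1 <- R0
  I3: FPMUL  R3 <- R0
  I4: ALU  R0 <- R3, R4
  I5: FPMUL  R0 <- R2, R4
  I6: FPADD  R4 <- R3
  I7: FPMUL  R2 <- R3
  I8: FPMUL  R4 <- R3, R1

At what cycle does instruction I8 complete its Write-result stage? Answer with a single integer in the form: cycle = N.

cycle = 43

[I1] 1/2/7/8
[I2] 2/3/4/5
[I3] 9/10/15/16  (struct: FPMUL busy until I1 writes@8)
[I4] 10/17/18/19  (RAW R3: wait I3 write@16)
[I5] 20/21/26/27  (WAW R0: wait I4 write@19)
[I6] 21/22/25/26
[I7] 28/29/34/35  (struct: FPMUL busy until I5 writes@27)
[I8] 36/37/42/43  (struct: FPMUL busy until I7 writes@35)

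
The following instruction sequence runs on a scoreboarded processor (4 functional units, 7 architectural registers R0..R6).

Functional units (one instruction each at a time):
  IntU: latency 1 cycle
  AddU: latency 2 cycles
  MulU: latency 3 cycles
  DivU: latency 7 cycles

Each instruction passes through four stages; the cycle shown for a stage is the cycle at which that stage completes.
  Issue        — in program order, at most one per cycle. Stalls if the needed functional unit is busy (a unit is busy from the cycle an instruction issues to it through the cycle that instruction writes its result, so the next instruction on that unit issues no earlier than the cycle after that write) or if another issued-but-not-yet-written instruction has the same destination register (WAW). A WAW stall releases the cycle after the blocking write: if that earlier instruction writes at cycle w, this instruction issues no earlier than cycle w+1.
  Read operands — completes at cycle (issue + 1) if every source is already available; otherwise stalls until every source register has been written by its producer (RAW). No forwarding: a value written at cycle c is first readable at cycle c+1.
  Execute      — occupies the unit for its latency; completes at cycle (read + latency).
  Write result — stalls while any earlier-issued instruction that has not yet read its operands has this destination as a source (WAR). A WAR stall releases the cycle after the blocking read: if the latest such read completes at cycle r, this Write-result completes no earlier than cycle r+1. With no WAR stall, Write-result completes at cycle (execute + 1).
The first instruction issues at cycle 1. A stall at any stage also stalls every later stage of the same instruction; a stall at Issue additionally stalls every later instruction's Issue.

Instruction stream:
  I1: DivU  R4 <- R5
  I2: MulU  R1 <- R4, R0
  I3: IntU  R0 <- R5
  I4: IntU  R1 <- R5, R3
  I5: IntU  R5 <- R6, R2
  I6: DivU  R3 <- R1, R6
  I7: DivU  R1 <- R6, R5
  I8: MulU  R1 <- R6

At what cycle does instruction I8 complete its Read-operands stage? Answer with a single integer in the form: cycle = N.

cycle = 42

1) issue 1, read 2, done 9, write 10
2) issue 2, read 11, done 14, write 15  <RAW R4: wait I1 write@10>
3) issue 3, read 4, done 5, write 12  <WAR R0: wait I2 read@11>
4) issue 16, read 17, done 18, write 19  <WAW R1: wait I2 write@15>
5) issue 20, read 21, done 22, write 23  <struct: IntU busy until I4 writes@19>
6) issue 21, read 22, done 29, write 30
7) issue 31, read 32, done 39, write 40  <struct: DivU busy until I6 writes@30>
8) issue 41, read 42, done 45, write 46  <WAW R1: wait I7 write@40>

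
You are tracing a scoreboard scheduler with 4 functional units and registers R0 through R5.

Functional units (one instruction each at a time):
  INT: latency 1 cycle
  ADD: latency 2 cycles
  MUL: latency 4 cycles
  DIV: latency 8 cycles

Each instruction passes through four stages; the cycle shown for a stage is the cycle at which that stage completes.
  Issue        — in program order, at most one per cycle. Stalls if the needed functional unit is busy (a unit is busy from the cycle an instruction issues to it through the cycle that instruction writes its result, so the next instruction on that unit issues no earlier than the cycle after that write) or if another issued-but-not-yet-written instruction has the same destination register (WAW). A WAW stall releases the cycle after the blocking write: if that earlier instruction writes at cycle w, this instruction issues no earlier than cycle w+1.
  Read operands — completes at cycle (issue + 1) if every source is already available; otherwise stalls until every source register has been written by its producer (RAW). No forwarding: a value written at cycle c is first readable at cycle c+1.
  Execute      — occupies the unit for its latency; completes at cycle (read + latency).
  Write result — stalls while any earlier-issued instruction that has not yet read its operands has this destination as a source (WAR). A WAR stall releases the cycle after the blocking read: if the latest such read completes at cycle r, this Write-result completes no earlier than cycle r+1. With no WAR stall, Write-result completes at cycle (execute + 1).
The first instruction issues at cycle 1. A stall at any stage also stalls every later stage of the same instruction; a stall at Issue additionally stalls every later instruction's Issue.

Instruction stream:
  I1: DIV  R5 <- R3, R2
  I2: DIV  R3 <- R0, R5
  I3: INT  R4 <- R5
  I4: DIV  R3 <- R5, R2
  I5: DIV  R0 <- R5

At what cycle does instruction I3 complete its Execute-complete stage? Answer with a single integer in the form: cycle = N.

cycle = 15

[I1] 1/2/10/11
[I2] 12/13/21/22  (struct: DIV busy until I1 writes@11)
[I3] 13/14/15/16
[I4] 23/24/32/33  (struct: DIV busy until I2 writes@22)
[I5] 34/35/43/44  (struct: DIV busy until I4 writes@33)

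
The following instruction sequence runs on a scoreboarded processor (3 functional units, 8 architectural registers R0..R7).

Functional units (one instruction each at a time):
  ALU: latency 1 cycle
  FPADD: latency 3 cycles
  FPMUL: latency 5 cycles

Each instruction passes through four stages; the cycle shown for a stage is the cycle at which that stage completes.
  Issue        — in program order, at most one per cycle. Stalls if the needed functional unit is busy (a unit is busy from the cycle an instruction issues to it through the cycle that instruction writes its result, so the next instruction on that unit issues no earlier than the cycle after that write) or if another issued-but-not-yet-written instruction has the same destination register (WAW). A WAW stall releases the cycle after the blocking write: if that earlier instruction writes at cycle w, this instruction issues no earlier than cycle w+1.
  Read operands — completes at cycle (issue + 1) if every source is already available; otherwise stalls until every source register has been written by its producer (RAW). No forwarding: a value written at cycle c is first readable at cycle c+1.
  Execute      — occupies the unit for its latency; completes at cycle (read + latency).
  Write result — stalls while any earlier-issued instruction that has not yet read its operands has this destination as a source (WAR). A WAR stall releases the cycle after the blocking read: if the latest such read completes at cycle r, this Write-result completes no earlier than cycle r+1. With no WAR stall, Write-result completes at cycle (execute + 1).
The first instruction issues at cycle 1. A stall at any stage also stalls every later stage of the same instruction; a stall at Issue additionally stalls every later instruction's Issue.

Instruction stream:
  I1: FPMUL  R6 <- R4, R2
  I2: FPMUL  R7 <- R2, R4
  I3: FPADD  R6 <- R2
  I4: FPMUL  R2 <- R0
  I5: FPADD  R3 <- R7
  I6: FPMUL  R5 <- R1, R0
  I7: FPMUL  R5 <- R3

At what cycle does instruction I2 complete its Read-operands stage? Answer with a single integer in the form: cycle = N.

cycle 1: I1 issues→FPMUL
cycle 2: I1 reads
cycle 7: I1 exec-done
cycle 8: I1 writes R6
cycle 9: I2 issues→FPMUL
cycle 10: I2 reads · I3 issues→FPADD
cycle 11: I3 reads
cycle 14: I3 exec-done
cycle 15: I2 exec-done · I3 writes R6
cycle 16: I2 writes R7
cycle 17: I4 issues→FPMUL
cycle 18: I4 reads · I5 issues→FPADD
cycle 19: I5 reads
cycle 22: I5 exec-done
cycle 23: I4 exec-done · I5 writes R3
cycle 24: I4 writes R2
cycle 25: I6 issues→FPMUL
cycle 26: I6 reads
cycle 31: I6 exec-done
cycle 32: I6 writes R5
cycle 33: I7 issues→FPMUL
cycle 34: I7 reads
cycle 39: I7 exec-done
cycle 40: I7 writes R5

cycle = 10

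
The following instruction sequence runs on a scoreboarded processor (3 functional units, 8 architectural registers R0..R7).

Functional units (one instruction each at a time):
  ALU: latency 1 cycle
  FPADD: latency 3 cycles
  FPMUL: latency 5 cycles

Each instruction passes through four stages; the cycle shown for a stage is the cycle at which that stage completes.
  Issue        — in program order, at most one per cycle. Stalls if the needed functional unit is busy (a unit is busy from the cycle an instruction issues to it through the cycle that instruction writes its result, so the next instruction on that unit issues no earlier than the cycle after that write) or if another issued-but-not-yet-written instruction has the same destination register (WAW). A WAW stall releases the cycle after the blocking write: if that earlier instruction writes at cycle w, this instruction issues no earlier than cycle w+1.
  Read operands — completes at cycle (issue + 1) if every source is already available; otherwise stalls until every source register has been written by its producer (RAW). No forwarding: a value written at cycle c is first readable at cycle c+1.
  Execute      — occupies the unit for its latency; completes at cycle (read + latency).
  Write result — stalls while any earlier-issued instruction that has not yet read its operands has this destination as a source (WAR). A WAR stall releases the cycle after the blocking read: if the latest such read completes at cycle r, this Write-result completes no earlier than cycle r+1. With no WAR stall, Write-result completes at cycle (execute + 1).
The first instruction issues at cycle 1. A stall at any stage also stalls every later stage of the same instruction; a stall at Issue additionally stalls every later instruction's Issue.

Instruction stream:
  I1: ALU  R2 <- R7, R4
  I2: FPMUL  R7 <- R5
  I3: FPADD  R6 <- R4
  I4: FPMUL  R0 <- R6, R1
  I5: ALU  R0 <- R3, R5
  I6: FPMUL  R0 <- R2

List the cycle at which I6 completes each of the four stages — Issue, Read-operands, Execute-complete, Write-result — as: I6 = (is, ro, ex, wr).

I6 = (22, 23, 28, 29)

cycle 1: issue I1 (ALU)
cycle 2: I1 read-ops | issue I2 (FPMUL)
cycle 3: I1 finished on ALU | I2 read-ops | issue I3 (FPADD)
cycle 4: I1→R2 | I3 read-ops
cycle 7: I3 finished on FPADD
cycle 8: I2 finished on FPMUL | I3→R6
cycle 9: I2→R7
cycle 10: issue I4 (FPMUL)
cycle 11: I4 read-ops
cycle 16: I4 finished on FPMUL
cycle 17: I4→R0
cycle 18: issue I5 (ALU)
cycle 19: I5 read-ops
cycle 20: I5 finished on ALU
cycle 21: I5→R0
cycle 22: issue I6 (FPMUL)
cycle 23: I6 read-ops
cycle 28: I6 finished on FPMUL
cycle 29: I6→R0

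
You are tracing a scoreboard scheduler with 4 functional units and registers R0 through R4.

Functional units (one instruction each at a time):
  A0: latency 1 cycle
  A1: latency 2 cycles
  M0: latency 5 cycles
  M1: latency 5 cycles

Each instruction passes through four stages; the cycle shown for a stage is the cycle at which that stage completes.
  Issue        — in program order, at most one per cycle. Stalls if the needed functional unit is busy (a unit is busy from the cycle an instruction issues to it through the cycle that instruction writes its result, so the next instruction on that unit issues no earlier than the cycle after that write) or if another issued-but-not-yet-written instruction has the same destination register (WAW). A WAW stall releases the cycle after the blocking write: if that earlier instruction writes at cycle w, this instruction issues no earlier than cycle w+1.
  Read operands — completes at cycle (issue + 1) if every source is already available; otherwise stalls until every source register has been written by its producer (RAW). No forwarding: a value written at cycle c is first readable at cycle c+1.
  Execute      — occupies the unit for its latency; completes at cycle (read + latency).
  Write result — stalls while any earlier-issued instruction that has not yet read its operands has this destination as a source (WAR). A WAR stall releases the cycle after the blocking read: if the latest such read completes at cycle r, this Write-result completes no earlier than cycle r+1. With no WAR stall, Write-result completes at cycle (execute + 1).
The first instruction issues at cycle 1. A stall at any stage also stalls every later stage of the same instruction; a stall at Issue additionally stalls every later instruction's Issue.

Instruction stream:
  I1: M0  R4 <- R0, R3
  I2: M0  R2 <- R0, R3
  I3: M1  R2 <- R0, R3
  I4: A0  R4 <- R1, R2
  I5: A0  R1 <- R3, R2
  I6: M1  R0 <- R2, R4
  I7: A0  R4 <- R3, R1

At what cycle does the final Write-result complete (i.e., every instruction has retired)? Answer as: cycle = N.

cycle = 36

[1] I1 issues→M0
[2] I1 reads
[7] I1 exec-done
[8] I1 writes R4
[9] I2 issues→M0
[10] I2 reads
[15] I2 exec-done
[16] I2 writes R2
[17] I3 issues→M1
[18] I3 reads, I4 issues→A0
[23] I3 exec-done
[24] I3 writes R2
[25] I4 reads
[26] I4 exec-done
[27] I4 writes R4
[28] I5 issues→A0
[29] I5 reads, I6 issues→M1
[30] I5 exec-done, I6 reads
[31] I5 writes R1
[32] I7 issues→A0
[33] I7 reads
[34] I7 exec-done
[35] I6 exec-done, I7 writes R4
[36] I6 writes R0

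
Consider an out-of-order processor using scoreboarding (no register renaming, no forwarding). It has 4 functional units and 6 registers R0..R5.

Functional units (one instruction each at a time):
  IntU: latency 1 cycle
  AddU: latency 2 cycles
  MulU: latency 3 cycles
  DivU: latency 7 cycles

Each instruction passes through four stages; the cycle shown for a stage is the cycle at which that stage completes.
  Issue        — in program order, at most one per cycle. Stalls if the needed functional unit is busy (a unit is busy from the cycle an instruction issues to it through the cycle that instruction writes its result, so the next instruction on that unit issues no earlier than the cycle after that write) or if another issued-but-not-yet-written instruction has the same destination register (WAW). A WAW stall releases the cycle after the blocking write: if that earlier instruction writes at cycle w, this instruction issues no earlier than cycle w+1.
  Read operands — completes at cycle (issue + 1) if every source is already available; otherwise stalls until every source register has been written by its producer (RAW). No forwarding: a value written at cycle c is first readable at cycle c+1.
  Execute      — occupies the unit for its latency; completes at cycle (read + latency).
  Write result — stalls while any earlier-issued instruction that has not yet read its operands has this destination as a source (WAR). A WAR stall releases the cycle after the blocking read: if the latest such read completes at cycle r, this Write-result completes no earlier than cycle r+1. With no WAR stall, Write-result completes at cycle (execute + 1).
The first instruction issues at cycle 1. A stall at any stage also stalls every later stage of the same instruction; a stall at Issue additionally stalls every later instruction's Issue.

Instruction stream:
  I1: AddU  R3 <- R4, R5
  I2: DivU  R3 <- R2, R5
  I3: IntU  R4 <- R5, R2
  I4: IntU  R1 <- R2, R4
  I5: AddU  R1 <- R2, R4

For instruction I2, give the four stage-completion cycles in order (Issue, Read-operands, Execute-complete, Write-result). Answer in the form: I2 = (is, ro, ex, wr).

I2 = (6, 7, 14, 15)

I1 -> (1, 2, 4, 5)
I2 -> (6, 7, 14, 15)  // WAW R3: wait I1 write@5
I3 -> (7, 8, 9, 10)
I4 -> (11, 12, 13, 14)  // struct: IntU busy until I3 writes@10
I5 -> (15, 16, 18, 19)  // WAW R1: wait I4 write@14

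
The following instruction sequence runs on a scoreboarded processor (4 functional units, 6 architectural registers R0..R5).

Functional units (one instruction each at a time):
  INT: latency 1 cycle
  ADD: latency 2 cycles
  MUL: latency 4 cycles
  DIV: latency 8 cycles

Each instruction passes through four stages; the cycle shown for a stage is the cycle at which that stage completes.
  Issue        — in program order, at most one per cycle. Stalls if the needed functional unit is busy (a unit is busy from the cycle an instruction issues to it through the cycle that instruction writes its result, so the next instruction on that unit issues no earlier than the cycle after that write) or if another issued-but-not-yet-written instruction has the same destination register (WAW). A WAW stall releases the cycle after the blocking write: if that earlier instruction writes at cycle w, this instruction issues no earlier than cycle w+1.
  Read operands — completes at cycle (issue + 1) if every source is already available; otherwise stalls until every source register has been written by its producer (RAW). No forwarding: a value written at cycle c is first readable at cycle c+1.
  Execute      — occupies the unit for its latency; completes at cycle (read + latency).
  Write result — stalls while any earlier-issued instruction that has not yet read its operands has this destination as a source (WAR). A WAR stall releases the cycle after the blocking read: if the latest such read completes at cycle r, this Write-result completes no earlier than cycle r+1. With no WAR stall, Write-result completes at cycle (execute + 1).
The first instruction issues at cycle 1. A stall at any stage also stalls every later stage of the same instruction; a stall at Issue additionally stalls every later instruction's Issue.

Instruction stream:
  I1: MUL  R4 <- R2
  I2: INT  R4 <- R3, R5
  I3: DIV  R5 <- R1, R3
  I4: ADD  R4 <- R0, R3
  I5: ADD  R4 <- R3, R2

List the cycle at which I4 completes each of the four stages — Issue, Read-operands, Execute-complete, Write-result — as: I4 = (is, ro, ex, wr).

I4 = (12, 13, 15, 16)

c1: issue I1 (MUL)
c2: I1 read-ops
c6: I1 finished on MUL
c7: I1→R4
c8: issue I2 (INT)
c9: I2 read-ops; issue I3 (DIV)
c10: I2 finished on INT; I3 read-ops
c11: I2→R4
c12: issue I4 (ADD)
c13: I4 read-ops
c15: I4 finished on ADD
c16: I4→R4
c17: issue I5 (ADD)
c18: I3 finished on DIV; I5 read-ops
c19: I3→R5
c20: I5 finished on ADD
c21: I5→R4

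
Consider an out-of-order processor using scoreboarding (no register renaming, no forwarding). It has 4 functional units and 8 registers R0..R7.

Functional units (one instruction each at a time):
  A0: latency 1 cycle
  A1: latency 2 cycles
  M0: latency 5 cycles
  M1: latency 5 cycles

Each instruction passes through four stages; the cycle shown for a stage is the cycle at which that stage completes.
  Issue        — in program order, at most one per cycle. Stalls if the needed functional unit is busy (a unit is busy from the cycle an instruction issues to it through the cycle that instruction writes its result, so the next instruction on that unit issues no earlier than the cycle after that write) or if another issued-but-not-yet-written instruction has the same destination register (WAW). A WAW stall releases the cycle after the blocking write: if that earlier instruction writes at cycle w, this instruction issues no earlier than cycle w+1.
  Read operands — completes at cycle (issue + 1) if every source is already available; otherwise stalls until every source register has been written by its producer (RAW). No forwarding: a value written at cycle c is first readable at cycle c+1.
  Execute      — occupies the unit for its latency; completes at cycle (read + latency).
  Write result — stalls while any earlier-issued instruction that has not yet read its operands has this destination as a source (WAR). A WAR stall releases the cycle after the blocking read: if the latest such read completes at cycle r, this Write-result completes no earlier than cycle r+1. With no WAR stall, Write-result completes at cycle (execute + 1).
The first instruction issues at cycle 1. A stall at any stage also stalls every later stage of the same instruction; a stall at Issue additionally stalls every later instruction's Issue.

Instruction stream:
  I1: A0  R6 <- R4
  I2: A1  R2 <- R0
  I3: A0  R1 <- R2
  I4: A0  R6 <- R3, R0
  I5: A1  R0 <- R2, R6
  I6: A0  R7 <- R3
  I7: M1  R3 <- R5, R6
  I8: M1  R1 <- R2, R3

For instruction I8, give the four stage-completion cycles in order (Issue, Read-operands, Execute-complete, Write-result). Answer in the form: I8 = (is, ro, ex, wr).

I8 = (23, 24, 29, 30)

cycle 1: I1 dispatched to A0
cycle 2: I1 operands ready | I2 dispatched to A1
cycle 3: I1 complete | I2 operands ready
cycle 4: R6←I1
cycle 5: I2 complete | I3 dispatched to A0
cycle 6: R2←I2
cycle 7: I3 operands ready
cycle 8: I3 complete
cycle 9: R1←I3
cycle 10: I4 dispatched to A0
cycle 11: I4 operands ready | I5 dispatched to A1
cycle 12: I4 complete
cycle 13: R6←I4
cycle 14: I5 operands ready | I6 dispatched to A0
cycle 15: I6 operands ready | I7 dispatched to M1
cycle 16: I5 complete | I6 complete | I7 operands ready
cycle 17: R0←I5 | R7←I6
cycle 21: I7 complete
cycle 22: R3←I7
cycle 23: I8 dispatched to M1
cycle 24: I8 operands ready
cycle 29: I8 complete
cycle 30: R1←I8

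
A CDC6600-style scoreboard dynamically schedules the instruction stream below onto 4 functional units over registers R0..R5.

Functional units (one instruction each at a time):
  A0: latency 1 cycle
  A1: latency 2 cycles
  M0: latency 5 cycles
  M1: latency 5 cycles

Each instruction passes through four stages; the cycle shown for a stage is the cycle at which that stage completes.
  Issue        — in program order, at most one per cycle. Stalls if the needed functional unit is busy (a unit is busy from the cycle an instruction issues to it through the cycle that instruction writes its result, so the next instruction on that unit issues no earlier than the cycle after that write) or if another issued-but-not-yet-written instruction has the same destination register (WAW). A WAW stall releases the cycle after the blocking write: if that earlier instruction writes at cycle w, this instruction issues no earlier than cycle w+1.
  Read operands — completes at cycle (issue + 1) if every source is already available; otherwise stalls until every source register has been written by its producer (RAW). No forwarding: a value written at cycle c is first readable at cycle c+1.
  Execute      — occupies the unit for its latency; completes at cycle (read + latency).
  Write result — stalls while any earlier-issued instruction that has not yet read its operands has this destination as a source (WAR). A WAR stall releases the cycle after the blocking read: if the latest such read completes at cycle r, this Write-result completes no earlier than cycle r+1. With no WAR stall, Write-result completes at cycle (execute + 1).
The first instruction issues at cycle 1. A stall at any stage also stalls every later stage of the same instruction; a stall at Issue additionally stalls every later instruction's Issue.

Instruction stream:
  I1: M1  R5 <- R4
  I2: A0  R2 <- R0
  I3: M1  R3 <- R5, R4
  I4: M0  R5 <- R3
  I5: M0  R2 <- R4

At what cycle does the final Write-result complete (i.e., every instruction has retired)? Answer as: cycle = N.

cycle = 31

1) issue 1, read 2, done 7, write 8
2) issue 2, read 3, done 4, write 5
3) issue 9, read 10, done 15, write 16  <struct: M1 busy until I1 writes@8>
4) issue 10, read 17, done 22, write 23  <RAW R3: wait I3 write@16>
5) issue 24, read 25, done 30, write 31  <struct: M0 busy until I4 writes@23>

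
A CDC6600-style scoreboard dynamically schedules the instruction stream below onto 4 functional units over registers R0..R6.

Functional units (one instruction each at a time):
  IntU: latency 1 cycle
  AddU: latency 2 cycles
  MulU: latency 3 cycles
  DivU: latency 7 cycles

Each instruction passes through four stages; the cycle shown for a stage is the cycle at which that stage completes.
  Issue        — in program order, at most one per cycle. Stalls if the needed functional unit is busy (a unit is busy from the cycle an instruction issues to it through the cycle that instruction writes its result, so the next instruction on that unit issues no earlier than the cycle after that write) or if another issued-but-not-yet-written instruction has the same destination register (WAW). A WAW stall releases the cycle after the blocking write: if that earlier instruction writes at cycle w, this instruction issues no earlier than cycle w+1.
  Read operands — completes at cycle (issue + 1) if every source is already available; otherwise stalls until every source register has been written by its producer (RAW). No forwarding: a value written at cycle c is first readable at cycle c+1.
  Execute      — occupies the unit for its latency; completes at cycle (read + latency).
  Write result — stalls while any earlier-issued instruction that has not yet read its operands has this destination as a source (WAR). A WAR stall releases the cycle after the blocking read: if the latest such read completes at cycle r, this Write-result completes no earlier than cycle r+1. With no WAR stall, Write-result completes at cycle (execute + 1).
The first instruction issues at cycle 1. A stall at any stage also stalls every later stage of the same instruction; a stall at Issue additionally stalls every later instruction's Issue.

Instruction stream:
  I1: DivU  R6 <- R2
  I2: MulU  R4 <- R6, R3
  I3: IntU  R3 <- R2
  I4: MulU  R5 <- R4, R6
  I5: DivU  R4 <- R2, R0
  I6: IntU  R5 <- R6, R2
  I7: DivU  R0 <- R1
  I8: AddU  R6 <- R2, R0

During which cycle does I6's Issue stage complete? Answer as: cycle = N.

  I1 | 1 | 2 | 9 | 10
  I2 | 2 | 11 | 14 | 15   RAW R6: wait I1 write@10
  I3 | 3 | 4 | 5 | 12   WAR R3: wait I2 read@11
  I4 | 16 | 17 | 20 | 21   struct: MulU busy until I2 writes@15
  I5 | 17 | 18 | 25 | 26
  I6 | 22 | 23 | 24 | 25   WAW R5: wait I4 write@21
  I7 | 27 | 28 | 35 | 36   struct: DivU busy until I5 writes@26
  I8 | 28 | 37 | 39 | 40   RAW R0: wait I7 write@36

cycle = 22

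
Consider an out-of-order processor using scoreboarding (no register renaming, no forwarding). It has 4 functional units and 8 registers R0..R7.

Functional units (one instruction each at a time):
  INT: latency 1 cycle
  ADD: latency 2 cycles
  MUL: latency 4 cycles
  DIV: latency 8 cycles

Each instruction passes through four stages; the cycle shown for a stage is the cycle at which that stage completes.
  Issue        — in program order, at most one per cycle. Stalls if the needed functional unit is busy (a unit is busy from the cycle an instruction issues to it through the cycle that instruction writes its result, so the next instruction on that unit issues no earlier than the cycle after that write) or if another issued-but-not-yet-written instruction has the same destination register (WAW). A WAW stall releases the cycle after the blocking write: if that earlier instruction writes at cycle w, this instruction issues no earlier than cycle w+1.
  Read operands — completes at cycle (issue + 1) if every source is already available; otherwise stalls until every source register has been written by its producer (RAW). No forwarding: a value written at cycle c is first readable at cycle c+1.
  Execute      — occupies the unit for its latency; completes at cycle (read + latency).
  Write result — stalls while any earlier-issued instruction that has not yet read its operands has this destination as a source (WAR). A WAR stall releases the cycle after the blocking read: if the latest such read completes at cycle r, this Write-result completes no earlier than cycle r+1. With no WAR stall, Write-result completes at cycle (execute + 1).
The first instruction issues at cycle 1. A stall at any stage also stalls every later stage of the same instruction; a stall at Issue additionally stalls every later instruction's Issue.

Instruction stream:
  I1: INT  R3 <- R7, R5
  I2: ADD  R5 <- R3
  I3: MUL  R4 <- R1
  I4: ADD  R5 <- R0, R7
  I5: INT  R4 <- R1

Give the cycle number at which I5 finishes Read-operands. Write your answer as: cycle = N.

t=1  I1→INT
t=2  I1 RO, I2→ADD
t=3  I1 EX, I3→MUL
t=4  I1 WR R3, I3 RO
t=5  I2 RO
t=7  I2 EX
t=8  I2 WR R5, I3 EX
t=9  I3 WR R4, I4→ADD
t=10  I4 RO, I5→INT
t=11  I5 RO
t=12  I4 EX, I5 EX
t=13  I4 WR R5, I5 WR R4

cycle = 11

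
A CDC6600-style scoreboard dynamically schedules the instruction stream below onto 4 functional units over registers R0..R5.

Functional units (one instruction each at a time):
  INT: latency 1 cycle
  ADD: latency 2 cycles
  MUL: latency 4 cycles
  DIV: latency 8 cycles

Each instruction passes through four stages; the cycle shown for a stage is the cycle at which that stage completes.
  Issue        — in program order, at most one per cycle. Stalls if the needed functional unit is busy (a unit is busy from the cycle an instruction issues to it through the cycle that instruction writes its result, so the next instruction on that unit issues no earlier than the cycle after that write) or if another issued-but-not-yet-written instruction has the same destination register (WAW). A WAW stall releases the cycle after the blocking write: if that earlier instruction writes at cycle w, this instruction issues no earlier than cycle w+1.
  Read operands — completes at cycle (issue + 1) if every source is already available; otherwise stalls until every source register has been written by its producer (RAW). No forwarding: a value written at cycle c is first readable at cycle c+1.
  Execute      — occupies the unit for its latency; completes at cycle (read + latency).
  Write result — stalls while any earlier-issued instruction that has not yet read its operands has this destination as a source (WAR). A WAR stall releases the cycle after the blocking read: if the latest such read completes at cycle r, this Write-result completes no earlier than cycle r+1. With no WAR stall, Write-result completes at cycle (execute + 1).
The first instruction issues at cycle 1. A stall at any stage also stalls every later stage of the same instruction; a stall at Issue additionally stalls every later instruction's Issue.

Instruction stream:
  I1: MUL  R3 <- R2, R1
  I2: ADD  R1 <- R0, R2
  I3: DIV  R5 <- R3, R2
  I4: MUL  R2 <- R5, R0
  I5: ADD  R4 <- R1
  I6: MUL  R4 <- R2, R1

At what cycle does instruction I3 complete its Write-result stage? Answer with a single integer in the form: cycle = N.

c1: I1 dispatched to MUL
c2: I1 operands ready | I2 dispatched to ADD
c3: I2 operands ready | I3 dispatched to DIV
c5: I2 complete
c6: I1 complete | R1←I2
c7: R3←I1
c8: I3 operands ready | I4 dispatched to MUL
c9: I5 dispatched to ADD
c10: I5 operands ready
c12: I5 complete
c13: R4←I5
c16: I3 complete
c17: R5←I3
c18: I4 operands ready
c22: I4 complete
c23: R2←I4
c24: I6 dispatched to MUL
c25: I6 operands ready
c29: I6 complete
c30: R4←I6

cycle = 17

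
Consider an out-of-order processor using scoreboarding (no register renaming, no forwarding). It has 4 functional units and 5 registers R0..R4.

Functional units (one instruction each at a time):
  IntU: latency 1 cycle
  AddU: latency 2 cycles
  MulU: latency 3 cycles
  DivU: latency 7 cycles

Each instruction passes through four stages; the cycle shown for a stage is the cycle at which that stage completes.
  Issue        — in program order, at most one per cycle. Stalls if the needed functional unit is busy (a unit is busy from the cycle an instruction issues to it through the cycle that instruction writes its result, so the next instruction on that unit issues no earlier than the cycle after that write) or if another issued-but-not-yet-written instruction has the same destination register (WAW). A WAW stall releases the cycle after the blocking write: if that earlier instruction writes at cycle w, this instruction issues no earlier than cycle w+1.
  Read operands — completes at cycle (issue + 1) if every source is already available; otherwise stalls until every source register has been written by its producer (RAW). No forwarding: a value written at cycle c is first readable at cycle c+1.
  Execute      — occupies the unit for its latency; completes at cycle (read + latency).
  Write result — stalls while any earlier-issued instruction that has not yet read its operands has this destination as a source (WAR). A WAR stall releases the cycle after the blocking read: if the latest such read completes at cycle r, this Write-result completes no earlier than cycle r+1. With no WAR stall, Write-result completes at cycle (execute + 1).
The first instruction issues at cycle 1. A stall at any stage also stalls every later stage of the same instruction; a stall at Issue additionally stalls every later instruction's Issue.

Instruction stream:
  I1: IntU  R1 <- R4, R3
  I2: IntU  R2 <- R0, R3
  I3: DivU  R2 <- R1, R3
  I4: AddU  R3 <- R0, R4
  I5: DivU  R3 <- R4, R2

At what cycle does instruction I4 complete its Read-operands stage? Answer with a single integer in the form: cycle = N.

cycle = 11

1) issue 1, read 2, done 3, write 4
2) issue 5, read 6, done 7, write 8  <struct: IntU busy until I1 writes@4>
3) issue 9, read 10, done 17, write 18  <WAW R2: wait I2 write@8>
4) issue 10, read 11, done 13, write 14
5) issue 19, read 20, done 27, write 28  <struct: DivU busy until I3 writes@18>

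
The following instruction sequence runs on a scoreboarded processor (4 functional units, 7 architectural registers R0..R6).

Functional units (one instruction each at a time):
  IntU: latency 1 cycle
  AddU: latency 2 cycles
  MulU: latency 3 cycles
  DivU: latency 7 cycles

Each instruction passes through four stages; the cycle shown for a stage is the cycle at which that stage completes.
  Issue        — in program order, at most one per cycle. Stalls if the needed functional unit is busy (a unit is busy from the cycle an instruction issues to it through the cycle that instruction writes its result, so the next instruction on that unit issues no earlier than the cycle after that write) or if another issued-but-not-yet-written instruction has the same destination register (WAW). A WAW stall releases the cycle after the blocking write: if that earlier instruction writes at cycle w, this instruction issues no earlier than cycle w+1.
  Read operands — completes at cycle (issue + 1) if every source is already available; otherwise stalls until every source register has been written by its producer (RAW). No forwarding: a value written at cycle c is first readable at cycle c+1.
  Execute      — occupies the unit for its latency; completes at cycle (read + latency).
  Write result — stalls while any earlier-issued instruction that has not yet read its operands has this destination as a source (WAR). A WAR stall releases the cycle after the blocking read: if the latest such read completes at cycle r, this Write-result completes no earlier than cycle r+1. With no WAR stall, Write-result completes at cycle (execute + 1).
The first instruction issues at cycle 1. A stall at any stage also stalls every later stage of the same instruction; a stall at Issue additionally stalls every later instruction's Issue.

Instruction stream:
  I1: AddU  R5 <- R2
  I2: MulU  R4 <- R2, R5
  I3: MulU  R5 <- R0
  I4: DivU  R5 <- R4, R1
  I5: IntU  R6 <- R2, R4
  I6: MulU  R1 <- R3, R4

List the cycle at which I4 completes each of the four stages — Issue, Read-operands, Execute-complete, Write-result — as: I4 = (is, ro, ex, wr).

I4 = (17, 18, 25, 26)

c1: I1 dispatched to AddU
c2: I1 operands ready · I2 dispatched to MulU
c4: I1 complete
c5: R5←I1
c6: I2 operands ready
c9: I2 complete
c10: R4←I2
c11: I3 dispatched to MulU
c12: I3 operands ready
c15: I3 complete
c16: R5←I3
c17: I4 dispatched to DivU
c18: I4 operands ready · I5 dispatched to IntU
c19: I5 operands ready · I6 dispatched to MulU
c20: I5 complete · I6 operands ready
c21: R6←I5
c23: I6 complete
c24: R1←I6
c25: I4 complete
c26: R5←I4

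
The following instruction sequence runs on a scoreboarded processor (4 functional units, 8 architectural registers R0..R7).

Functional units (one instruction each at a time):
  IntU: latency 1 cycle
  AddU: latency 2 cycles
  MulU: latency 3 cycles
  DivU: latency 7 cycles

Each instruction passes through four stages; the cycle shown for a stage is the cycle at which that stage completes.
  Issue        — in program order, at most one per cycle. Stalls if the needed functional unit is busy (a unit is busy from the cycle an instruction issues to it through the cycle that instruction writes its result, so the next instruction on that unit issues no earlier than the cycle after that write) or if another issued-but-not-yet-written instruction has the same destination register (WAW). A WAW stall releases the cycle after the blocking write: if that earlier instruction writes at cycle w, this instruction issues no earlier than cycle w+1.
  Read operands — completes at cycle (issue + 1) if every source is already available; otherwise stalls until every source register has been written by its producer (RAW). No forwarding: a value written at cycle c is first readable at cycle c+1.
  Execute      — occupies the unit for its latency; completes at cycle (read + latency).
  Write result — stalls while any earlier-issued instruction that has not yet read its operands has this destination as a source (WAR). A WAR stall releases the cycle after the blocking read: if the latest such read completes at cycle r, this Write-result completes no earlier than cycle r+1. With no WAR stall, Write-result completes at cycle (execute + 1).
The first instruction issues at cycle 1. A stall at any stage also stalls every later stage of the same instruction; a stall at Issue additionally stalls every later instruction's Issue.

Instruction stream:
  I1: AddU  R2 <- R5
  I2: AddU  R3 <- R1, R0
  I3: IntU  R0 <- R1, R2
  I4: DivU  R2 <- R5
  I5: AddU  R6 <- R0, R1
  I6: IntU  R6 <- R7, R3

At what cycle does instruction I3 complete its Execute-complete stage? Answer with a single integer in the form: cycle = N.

cycle = 9

t=1  I1→AddU
t=2  I1 RO
t=4  I1 EX
t=5  I1 WR R2
t=6  I2→AddU
t=7  I2 RO, I3→IntU
t=8  I3 RO, I4→DivU
t=9  I2 EX, I3 EX, I4 RO
t=10  I2 WR R3, I3 WR R0
t=11  I5→AddU
t=12  I5 RO
t=14  I5 EX
t=15  I5 WR R6
t=16  I4 EX, I6→IntU
t=17  I4 WR R2, I6 RO
t=18  I6 EX
t=19  I6 WR R6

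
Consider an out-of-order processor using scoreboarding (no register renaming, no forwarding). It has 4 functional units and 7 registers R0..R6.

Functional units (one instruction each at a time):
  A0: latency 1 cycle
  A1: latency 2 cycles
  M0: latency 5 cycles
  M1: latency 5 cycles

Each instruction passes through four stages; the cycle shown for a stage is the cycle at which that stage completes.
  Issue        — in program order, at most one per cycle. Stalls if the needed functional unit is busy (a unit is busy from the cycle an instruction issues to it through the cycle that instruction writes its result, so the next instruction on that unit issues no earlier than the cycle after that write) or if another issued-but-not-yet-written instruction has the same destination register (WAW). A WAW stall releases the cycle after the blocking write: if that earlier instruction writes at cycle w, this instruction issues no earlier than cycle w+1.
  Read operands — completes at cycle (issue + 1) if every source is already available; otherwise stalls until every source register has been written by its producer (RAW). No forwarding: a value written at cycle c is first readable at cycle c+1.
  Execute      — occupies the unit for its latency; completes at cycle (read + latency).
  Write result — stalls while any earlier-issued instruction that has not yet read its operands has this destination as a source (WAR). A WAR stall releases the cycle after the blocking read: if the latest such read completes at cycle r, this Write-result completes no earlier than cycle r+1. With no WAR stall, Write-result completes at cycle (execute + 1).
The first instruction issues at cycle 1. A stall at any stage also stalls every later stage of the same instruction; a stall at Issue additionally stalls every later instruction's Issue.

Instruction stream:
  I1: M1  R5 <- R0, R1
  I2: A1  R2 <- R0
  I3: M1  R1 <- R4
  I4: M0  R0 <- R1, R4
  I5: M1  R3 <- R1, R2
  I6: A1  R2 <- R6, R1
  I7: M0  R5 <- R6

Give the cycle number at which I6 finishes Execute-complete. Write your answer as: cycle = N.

cycle = 21

cycle 1: I1→M1
cycle 2: I1 RO | I2→A1
cycle 3: I2 RO
cycle 5: I2 EX
cycle 6: I2 WR R2
cycle 7: I1 EX
cycle 8: I1 WR R5
cycle 9: I3→M1
cycle 10: I3 RO | I4→M0
cycle 15: I3 EX
cycle 16: I3 WR R1
cycle 17: I4 RO | I5→M1
cycle 18: I5 RO | I6→A1
cycle 19: I6 RO
cycle 21: I6 EX
cycle 22: I4 EX | I6 WR R2
cycle 23: I4 WR R0 | I5 EX
cycle 24: I5 WR R3 | I7→M0
cycle 25: I7 RO
cycle 30: I7 EX
cycle 31: I7 WR R5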